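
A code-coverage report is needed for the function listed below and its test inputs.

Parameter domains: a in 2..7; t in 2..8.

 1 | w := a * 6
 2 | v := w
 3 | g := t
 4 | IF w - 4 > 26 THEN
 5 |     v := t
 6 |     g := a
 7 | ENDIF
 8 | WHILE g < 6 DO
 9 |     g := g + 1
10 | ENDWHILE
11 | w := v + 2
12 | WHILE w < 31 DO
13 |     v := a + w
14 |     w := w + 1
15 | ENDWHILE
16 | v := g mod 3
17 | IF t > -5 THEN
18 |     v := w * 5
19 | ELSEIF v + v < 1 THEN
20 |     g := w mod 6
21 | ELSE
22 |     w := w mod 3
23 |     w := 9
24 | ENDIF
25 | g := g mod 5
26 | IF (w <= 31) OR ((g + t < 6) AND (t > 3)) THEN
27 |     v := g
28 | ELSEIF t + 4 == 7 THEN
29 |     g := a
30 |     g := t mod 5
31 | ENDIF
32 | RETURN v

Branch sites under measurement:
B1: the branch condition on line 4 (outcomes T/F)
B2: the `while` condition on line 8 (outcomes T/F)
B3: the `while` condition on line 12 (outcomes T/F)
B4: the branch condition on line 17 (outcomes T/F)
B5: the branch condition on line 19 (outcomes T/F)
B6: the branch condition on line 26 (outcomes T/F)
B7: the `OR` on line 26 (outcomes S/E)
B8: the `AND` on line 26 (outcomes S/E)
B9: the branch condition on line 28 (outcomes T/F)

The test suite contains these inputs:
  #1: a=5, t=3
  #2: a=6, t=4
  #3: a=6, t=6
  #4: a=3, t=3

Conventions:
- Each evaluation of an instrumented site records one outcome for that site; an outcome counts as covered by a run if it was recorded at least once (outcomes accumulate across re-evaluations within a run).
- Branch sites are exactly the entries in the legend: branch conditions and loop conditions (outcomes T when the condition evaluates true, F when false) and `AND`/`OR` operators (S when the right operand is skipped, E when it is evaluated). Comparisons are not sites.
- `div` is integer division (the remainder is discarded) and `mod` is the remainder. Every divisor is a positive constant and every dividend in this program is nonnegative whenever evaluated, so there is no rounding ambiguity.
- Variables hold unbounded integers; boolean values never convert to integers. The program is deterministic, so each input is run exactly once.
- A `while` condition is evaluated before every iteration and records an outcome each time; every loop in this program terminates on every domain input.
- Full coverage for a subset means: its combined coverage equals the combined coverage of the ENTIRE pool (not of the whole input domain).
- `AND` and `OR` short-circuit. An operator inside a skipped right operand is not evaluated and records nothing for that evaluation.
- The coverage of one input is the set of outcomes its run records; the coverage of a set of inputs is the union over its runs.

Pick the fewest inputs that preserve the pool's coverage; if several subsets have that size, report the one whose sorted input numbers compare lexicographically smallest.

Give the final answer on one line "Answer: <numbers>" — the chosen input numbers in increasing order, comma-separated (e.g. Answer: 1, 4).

input #1, a=5, t=3: events B1->F, B2->T, B2->T, B2->T, B2->F, B3->F, B4->T, B7->E, B8->E, B6->F, B9->T; outcomes B1=F, B2=T, B2=F, B3=F, B4=T, B6=F, B7=E, B8=E, B9=T
input #2, a=6, t=4: events B1->T, B2->F, B3->T, B3->T, B3->T, B3->T, B3->T, B3->T, B3->T, B3->T, B3->T, B3->T, B3->T, B3->T, ...; outcomes B1=T, B2=F, B3=T, B3=F, B4=T, B6=T, B7=S
input #3, a=6, t=6: events B1->T, B2->F, B3->T, B3->T, B3->T, B3->T, B3->T, B3->T, B3->T, B3->T, B3->T, B3->T, B3->T, B3->T, ...; outcomes B1=T, B2=F, B3=T, B3=F, B4=T, B6=T, B7=S
input #4, a=3, t=3: events B1->F, B2->T, B2->T, B2->T, B2->F, B3->T, B3->T, B3->T, B3->T, B3->T, B3->T, B3->T, B3->T, B3->T, ...; outcomes B1=F, B2=T, B2=F, B3=T, B3=F, B4=T, B6=T, B7=S
the full pool covers 13 outcomes: B1=T, B1=F, B2=T, B2=F, B3=T, B3=F, B4=T, B6=T, B6=F, B7=S, B7=E, B8=E, B9=T
checked all size-1 subsets: none covers 13 outcomes (max 9/13)
size 2: inputs {1, 2} cover all 13 outcomes, and no lexicographically smaller subset of this size does

Answer: 1, 2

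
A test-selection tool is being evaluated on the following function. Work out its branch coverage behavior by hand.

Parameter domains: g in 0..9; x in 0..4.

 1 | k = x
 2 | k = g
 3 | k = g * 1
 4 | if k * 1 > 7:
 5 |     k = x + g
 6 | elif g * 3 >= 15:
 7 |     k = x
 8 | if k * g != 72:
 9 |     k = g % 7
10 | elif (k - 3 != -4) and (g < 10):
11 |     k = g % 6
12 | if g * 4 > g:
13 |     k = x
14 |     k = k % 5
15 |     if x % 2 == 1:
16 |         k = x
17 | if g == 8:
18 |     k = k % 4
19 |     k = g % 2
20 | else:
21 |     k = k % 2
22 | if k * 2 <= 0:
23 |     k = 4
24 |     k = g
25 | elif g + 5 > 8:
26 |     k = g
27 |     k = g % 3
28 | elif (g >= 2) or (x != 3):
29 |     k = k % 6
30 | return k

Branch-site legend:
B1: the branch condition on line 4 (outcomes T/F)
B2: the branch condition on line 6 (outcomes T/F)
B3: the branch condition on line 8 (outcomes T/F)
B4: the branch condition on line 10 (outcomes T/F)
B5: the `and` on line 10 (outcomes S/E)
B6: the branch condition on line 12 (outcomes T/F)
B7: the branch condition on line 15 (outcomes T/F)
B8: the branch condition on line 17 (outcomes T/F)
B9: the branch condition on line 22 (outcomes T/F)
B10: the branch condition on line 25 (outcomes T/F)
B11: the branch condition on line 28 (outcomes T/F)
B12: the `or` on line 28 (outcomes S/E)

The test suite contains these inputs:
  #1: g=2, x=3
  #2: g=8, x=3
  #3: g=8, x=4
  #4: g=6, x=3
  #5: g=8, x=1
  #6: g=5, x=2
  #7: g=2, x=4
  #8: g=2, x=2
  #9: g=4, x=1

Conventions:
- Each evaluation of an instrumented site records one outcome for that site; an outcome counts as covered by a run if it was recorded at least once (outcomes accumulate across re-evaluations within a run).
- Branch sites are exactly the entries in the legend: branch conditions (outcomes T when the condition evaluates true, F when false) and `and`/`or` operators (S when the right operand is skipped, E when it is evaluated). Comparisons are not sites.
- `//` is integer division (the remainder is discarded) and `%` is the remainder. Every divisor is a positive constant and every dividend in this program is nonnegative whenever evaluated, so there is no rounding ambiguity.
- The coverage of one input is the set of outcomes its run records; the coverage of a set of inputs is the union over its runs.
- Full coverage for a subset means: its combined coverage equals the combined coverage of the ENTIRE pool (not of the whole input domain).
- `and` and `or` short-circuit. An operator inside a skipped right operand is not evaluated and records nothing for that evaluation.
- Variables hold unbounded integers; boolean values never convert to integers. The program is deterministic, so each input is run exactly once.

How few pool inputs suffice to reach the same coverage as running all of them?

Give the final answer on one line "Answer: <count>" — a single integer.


run #1 (g=2, x=3) runs B1->F, B2->F, B3->T, B6->T, B7->T, B8->F, B9->F, B10->F, B12->S, B11->T; records B1=F, B2=F, B3=T, B6=T, B7=T, B8=F, B9=F, B10=F, B11=T, B12=S
run #2 (g=8, x=3) runs B1->T, B3->T, B6->T, B7->T, B8->T, B9->T; records B1=T, B3=T, B6=T, B7=T, B8=T, B9=T
run #3 (g=8, x=4) runs B1->T, B3->T, B6->T, B7->F, B8->T, B9->T; records B1=T, B3=T, B6=T, B7=F, B8=T, B9=T
run #4 (g=6, x=3) runs B1->F, B2->T, B3->T, B6->T, B7->T, B8->F, B9->F, B10->T; records B1=F, B2=T, B3=T, B6=T, B7=T, B8=F, B9=F, B10=T
run #5 (g=8, x=1) runs B1->T, B3->F, B5->E, B4->T, B6->T, B7->T, B8->T, B9->T; records B1=T, B3=F, B4=T, B5=E, B6=T, B7=T, B8=T, B9=T
run #6 (g=5, x=2) runs B1->F, B2->T, B3->T, B6->T, B7->F, B8->F, B9->T; records B1=F, B2=T, B3=T, B6=T, B7=F, B8=F, B9=T
run #7 (g=2, x=4) runs B1->F, B2->F, B3->T, B6->T, B7->F, B8->F, B9->T; records B1=F, B2=F, B3=T, B6=T, B7=F, B8=F, B9=T
run #8 (g=2, x=2) runs B1->F, B2->F, B3->T, B6->T, B7->F, B8->F, B9->T; records B1=F, B2=F, B3=T, B6=T, B7=F, B8=F, B9=T
run #9 (g=4, x=1) runs B1->F, B2->F, B3->T, B6->T, B7->T, B8->F, B9->F, B10->T; records B1=F, B2=F, B3=T, B6=T, B7=T, B8=F, B9=F, B10=T
together the pool reaches 19 outcomes: B1=T, B1=F, B2=T, B2=F, B3=T, B3=F, B4=T, B5=E, B6=T, B7=T, B7=F, B8=T, B8=F, B9=T, B9=F, B10=T, B10=F, B11=T, B12=S
checked all size-1 subsets: none covers 19 outcomes (max 10/19)
checked all size-2 subsets: none covers 19 outcomes (max 16/19)
checked all size-3 subsets: none covers 19 outcomes (max 18/19)
size 4: inputs {1, 3, 4, 5} cover all 19 outcomes, and no lexicographically smaller subset of this size does
Answer: 4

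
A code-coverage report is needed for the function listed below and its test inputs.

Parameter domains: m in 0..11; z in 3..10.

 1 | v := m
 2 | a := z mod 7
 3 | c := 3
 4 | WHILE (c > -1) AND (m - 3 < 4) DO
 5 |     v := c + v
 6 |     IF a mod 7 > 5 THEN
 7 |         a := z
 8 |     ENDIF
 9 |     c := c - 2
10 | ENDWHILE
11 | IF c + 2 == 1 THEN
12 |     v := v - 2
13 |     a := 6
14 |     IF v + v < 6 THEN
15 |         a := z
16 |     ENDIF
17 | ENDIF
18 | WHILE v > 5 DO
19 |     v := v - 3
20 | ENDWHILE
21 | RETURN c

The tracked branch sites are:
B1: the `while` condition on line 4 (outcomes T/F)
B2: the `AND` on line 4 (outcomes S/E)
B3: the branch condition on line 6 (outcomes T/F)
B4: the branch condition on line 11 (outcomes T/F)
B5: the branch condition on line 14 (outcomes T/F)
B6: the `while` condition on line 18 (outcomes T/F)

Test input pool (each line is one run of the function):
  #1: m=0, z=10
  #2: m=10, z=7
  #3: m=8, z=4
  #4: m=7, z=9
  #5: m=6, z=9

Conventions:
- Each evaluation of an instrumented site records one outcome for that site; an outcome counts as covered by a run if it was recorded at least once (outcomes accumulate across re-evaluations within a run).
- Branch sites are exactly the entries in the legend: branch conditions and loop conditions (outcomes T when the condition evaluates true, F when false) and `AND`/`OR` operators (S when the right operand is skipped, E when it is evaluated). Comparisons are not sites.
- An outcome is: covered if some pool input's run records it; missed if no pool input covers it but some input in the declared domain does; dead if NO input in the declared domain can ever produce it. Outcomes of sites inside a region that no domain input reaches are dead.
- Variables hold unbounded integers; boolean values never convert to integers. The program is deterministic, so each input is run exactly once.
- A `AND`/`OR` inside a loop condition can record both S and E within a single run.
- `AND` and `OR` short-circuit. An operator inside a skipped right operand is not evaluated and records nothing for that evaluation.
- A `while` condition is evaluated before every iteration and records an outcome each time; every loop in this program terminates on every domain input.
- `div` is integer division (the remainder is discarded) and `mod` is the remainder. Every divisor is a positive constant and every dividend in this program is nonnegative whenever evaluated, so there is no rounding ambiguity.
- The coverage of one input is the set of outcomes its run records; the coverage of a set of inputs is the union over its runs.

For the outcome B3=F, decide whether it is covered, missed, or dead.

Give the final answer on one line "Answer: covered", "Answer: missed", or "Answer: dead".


B3=F is recorded by pool input(s) 1, 5 -> covered
Answer: covered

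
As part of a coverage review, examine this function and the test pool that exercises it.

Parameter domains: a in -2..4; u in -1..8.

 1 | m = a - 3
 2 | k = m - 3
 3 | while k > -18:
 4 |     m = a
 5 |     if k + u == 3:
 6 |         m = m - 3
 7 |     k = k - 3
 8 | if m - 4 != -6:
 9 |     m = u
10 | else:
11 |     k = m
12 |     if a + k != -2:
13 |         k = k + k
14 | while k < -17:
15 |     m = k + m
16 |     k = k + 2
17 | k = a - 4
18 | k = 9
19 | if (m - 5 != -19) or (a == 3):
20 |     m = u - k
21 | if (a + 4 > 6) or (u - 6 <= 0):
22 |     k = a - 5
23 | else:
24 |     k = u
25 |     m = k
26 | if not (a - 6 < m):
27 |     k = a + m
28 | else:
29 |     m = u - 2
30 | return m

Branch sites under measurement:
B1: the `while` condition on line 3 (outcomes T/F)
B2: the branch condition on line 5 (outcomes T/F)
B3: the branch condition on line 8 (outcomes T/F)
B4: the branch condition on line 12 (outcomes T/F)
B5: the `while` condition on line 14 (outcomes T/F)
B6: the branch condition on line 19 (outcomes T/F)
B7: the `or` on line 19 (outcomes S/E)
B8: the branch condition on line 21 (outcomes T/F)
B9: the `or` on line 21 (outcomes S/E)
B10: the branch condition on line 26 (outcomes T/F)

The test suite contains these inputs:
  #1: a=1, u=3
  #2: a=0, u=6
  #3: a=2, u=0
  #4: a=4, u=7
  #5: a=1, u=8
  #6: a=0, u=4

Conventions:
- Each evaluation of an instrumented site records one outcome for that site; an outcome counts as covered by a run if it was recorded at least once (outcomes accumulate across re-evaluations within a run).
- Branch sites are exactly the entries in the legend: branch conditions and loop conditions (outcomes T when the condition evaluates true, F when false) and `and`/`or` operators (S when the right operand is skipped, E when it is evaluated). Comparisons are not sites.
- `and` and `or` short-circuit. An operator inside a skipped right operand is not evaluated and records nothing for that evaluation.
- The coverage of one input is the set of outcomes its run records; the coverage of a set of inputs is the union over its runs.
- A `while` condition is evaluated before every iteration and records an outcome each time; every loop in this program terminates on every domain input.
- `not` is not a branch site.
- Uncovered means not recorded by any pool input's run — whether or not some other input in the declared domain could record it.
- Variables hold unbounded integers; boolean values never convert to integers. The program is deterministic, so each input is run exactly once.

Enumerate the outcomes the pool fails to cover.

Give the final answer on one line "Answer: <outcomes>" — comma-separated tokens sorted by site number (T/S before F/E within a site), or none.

input #1 (a=1, u=3): events B1->T, B2->F, B1->T, B2->F, B1->T, B2->F, B1->T, B2->F, B1->T, B2->F, B1->F, B3->T, B5->T, B5->T, ...; covers B1=T, B1=F, B2=F, B3=T, B5=T, B5=F, B6=T, B7=S, B8=T, B9=E, B10=T
input #2 (a=0, u=6): events B1->T, B2->F, B1->T, B2->F, B1->T, B2->F, B1->T, B2->F, B1->F, B3->T, B5->T, B5->F, B7->S, B6->T, ...; covers B1=T, B1=F, B2=F, B3=T, B5=T, B5=F, B6=T, B7=S, B8=T, B9=E, B10=F
input #3 (a=2, u=0): events B1->T, B2->F, B1->T, B2->F, B1->T, B2->F, B1->T, B2->F, B1->T, B2->F, B1->F, B3->T, B5->T, B5->F, ...; covers B1=T, B1=F, B2=F, B3=T, B5=T, B5=F, B6=T, B7=S, B8=T, B9=E, B10=T
input #4 (a=4, u=7): events B1->T, B2->F, B1->T, B2->F, B1->T, B2->F, B1->T, B2->F, B1->T, B2->F, B1->T, B2->F, B1->F, B3->T, ...; covers B1=T, B1=F, B2=F, B3=T, B5=T, B5=F, B6=T, B7=S, B8=T, B9=S, B10=T
input #5 (a=1, u=8): events B1->T, B2->T, B1->T, B2->F, B1->T, B2->F, B1->T, B2->F, B1->T, B2->F, B1->F, B3->T, B5->T, B5->T, ...; covers B1=T, B1=F, B2=T, B2=F, B3=T, B5=T, B5=F, B6=T, B7=S, B8=F, B9=E, B10=F
input #6 (a=0, u=4): events B1->T, B2->F, B1->T, B2->F, B1->T, B2->F, B1->T, B2->F, B1->F, B3->T, B5->T, B5->F, B7->E, B6->F, ...; covers B1=T, B1=F, B2=F, B3=T, B5=T, B5=F, B6=F, B7=E, B8=T, B9=E, B10=T
union over the pool: B1=T, B1=F, B2=T, B2=F, B3=T, B5=T, B5=F, B6=T, B6=F, B7=S, B7=E, B8=T, B8=F, B9=S, B9=E, B10=T, B10=F
uncovered (3 of 20): B3=F, B4=T, B4=F

Answer: B3=F, B4=T, B4=F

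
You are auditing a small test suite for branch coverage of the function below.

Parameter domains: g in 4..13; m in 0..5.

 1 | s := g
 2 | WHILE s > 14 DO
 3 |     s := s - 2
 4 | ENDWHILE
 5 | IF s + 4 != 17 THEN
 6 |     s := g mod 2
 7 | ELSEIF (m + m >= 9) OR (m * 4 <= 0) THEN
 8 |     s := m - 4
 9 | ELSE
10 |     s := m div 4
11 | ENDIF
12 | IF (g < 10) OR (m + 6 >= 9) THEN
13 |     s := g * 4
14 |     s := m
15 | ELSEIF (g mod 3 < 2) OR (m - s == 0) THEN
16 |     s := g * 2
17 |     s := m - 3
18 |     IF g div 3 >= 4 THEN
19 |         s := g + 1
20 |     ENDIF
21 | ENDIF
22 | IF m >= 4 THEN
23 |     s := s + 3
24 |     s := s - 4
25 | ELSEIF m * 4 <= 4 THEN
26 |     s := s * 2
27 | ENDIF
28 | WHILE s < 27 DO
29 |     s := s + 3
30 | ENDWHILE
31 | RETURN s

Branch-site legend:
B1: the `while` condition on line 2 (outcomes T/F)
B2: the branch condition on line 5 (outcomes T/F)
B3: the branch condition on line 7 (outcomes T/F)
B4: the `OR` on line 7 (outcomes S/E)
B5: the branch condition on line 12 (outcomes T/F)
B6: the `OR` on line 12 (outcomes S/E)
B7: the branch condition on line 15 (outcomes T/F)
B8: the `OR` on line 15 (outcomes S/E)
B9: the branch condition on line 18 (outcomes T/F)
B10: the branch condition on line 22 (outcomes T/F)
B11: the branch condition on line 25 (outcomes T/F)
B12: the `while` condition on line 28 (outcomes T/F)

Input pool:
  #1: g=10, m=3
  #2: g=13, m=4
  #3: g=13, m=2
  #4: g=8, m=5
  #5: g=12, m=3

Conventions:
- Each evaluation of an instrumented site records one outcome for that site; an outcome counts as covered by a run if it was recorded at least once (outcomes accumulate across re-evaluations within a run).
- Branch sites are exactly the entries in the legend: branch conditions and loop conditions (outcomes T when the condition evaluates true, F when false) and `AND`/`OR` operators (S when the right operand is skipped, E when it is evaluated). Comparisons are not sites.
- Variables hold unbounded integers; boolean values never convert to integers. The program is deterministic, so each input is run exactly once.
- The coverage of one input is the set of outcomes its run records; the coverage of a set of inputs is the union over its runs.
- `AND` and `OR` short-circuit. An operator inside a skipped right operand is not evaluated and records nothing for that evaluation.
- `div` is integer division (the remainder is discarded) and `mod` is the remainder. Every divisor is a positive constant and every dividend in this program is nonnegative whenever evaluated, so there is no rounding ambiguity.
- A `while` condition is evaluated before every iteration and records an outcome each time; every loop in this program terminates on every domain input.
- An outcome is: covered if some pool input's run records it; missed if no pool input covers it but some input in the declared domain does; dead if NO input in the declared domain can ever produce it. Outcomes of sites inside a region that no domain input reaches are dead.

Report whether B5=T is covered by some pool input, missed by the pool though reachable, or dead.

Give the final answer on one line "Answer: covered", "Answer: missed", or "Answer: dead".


B5=T is recorded by pool input(s) 1, 2, 4, 5 -> covered
Answer: covered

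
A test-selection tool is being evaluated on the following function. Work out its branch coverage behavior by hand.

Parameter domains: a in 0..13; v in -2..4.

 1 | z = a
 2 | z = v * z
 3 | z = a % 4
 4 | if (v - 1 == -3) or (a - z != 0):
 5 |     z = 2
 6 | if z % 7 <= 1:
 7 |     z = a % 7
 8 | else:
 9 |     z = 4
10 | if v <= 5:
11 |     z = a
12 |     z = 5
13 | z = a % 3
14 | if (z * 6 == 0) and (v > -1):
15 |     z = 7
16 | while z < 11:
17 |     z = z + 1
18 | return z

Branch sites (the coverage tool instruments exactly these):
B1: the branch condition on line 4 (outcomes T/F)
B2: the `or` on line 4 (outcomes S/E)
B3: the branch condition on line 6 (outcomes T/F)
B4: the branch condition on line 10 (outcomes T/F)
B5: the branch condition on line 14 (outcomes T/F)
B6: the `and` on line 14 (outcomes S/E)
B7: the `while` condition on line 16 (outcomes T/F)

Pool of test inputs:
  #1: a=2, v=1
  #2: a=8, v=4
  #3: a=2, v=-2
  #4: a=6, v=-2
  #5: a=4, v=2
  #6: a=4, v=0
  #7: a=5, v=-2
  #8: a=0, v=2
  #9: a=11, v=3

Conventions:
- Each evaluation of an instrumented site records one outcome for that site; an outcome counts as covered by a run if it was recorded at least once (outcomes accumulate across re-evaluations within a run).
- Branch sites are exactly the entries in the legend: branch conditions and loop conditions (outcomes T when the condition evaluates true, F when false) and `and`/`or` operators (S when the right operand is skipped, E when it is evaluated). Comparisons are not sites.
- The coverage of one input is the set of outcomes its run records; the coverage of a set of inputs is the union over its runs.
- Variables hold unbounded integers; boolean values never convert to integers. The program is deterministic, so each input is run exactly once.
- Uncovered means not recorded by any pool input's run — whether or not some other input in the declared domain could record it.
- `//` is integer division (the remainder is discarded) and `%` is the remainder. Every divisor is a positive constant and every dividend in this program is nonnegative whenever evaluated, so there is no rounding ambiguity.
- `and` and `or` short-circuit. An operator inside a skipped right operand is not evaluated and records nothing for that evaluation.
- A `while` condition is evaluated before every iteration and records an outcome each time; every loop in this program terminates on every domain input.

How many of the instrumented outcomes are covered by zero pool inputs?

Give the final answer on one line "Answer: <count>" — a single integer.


#1 (a=2, v=1) -> covered: B1=F, B2=E, B3=F, B4=T, B5=F, B6=S, B7=T, B7=F
#2 (a=8, v=4) -> covered: B1=T, B2=E, B3=F, B4=T, B5=F, B6=S, B7=T, B7=F
#3 (a=2, v=-2) -> covered: B1=T, B2=S, B3=F, B4=T, B5=F, B6=S, B7=T, B7=F
#4 (a=6, v=-2) -> covered: B1=T, B2=S, B3=F, B4=T, B5=F, B6=E, B7=T, B7=F
#5 (a=4, v=2) -> covered: B1=T, B2=E, B3=F, B4=T, B5=F, B6=S, B7=T, B7=F
#6 (a=4, v=0) -> covered: B1=T, B2=E, B3=F, B4=T, B5=F, B6=S, B7=T, B7=F
#7 (a=5, v=-2) -> covered: B1=T, B2=S, B3=F, B4=T, B5=F, B6=S, B7=T, B7=F
#8 (a=0, v=2) -> covered: B1=F, B2=E, B3=T, B4=T, B5=T, B6=E, B7=T, B7=F
#9 (a=11, v=3) -> covered: B1=T, B2=E, B3=F, B4=T, B5=F, B6=S, B7=T, B7=F
union over the pool: B1=T, B1=F, B2=S, B2=E, B3=T, B3=F, B4=T, B5=T, B5=F, B6=S, B6=E, B7=T, B7=F
uncovered (1 of 14): B4=F
Answer: 1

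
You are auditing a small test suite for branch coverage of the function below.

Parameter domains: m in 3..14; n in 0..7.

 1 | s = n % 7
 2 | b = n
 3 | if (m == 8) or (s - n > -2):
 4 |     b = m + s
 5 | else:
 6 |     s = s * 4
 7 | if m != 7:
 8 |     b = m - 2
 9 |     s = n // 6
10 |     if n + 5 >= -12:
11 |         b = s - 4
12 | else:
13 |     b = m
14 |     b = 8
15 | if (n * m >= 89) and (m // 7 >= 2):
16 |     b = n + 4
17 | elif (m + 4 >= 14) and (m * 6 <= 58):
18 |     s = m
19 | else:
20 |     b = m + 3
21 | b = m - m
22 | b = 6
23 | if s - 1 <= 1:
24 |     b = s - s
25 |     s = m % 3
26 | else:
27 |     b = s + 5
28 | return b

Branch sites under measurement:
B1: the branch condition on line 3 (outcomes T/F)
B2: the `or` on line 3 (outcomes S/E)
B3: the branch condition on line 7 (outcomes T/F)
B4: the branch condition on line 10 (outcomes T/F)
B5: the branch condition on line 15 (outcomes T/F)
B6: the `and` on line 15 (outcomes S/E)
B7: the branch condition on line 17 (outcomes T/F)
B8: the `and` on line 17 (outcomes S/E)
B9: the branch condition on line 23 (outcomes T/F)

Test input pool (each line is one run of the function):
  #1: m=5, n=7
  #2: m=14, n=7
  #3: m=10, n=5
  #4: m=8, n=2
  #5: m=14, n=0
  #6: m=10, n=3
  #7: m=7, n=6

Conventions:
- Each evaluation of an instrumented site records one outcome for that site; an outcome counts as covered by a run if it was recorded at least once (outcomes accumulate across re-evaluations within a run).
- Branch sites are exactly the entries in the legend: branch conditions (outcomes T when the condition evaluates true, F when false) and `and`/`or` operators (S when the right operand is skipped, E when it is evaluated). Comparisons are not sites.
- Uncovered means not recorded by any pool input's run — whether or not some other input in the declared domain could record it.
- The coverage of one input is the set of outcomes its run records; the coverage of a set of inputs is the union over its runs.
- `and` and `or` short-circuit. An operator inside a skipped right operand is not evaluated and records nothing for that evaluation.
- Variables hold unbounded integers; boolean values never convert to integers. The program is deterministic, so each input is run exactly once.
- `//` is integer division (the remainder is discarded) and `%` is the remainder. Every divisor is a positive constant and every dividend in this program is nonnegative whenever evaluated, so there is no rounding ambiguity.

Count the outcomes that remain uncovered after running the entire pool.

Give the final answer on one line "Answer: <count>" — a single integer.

input #1 (m=5, n=7): events B2->E, B1->F, B3->T, B4->T, B6->S, B5->F, B8->S, B7->F, B9->T; covers B1=F, B2=E, B3=T, B4=T, B5=F, B6=S, B7=F, B8=S, B9=T
input #2 (m=14, n=7): events B2->E, B1->F, B3->T, B4->T, B6->E, B5->T, B9->T; covers B1=F, B2=E, B3=T, B4=T, B5=T, B6=E, B9=T
input #3 (m=10, n=5): events B2->E, B1->T, B3->T, B4->T, B6->S, B5->F, B8->E, B7->F, B9->T; covers B1=T, B2=E, B3=T, B4=T, B5=F, B6=S, B7=F, B8=E, B9=T
input #4 (m=8, n=2): events B2->S, B1->T, B3->T, B4->T, B6->S, B5->F, B8->S, B7->F, B9->T; covers B1=T, B2=S, B3=T, B4=T, B5=F, B6=S, B7=F, B8=S, B9=T
input #5 (m=14, n=0): events B2->E, B1->T, B3->T, B4->T, B6->S, B5->F, B8->E, B7->F, B9->T; covers B1=T, B2=E, B3=T, B4=T, B5=F, B6=S, B7=F, B8=E, B9=T
input #6 (m=10, n=3): events B2->E, B1->T, B3->T, B4->T, B6->S, B5->F, B8->E, B7->F, B9->T; covers B1=T, B2=E, B3=T, B4=T, B5=F, B6=S, B7=F, B8=E, B9=T
input #7 (m=7, n=6): events B2->E, B1->T, B3->F, B6->S, B5->F, B8->S, B7->F, B9->F; covers B1=T, B2=E, B3=F, B5=F, B6=S, B7=F, B8=S, B9=F
union over the pool: B1=T, B1=F, B2=S, B2=E, B3=T, B3=F, B4=T, B5=T, B5=F, B6=S, B6=E, B7=F, B8=S, B8=E, B9=T, B9=F
uncovered (2 of 18): B4=F, B7=T

Answer: 2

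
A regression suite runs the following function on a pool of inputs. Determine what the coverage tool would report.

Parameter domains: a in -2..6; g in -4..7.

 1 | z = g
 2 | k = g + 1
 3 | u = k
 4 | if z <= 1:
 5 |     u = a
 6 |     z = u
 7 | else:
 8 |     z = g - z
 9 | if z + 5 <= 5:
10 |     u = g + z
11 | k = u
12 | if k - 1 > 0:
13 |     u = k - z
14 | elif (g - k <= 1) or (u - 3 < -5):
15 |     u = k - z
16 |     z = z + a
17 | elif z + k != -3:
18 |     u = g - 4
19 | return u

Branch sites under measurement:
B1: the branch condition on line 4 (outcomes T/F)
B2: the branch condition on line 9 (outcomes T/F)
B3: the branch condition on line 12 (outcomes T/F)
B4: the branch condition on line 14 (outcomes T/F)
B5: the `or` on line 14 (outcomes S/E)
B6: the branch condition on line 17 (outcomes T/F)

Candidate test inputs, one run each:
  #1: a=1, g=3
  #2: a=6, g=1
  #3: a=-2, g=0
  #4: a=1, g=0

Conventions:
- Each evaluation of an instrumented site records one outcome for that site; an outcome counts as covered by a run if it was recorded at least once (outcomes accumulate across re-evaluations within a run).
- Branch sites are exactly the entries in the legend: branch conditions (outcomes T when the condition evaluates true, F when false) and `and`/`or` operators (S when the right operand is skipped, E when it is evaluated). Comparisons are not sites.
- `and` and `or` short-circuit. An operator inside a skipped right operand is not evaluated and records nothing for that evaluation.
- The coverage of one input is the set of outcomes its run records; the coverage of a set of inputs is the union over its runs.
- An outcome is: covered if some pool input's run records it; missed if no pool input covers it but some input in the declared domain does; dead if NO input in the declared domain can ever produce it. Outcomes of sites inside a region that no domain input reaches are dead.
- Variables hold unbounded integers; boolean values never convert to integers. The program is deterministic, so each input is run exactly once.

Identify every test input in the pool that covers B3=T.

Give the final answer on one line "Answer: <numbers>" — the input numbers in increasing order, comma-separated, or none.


input #1 (a=1, g=3): produces B3=T
input #2 (a=6, g=1): produces B3=T
input #3 (a=-2, g=0): does not produce B3=T
input #4 (a=1, g=0): does not produce B3=T
Answer: 1, 2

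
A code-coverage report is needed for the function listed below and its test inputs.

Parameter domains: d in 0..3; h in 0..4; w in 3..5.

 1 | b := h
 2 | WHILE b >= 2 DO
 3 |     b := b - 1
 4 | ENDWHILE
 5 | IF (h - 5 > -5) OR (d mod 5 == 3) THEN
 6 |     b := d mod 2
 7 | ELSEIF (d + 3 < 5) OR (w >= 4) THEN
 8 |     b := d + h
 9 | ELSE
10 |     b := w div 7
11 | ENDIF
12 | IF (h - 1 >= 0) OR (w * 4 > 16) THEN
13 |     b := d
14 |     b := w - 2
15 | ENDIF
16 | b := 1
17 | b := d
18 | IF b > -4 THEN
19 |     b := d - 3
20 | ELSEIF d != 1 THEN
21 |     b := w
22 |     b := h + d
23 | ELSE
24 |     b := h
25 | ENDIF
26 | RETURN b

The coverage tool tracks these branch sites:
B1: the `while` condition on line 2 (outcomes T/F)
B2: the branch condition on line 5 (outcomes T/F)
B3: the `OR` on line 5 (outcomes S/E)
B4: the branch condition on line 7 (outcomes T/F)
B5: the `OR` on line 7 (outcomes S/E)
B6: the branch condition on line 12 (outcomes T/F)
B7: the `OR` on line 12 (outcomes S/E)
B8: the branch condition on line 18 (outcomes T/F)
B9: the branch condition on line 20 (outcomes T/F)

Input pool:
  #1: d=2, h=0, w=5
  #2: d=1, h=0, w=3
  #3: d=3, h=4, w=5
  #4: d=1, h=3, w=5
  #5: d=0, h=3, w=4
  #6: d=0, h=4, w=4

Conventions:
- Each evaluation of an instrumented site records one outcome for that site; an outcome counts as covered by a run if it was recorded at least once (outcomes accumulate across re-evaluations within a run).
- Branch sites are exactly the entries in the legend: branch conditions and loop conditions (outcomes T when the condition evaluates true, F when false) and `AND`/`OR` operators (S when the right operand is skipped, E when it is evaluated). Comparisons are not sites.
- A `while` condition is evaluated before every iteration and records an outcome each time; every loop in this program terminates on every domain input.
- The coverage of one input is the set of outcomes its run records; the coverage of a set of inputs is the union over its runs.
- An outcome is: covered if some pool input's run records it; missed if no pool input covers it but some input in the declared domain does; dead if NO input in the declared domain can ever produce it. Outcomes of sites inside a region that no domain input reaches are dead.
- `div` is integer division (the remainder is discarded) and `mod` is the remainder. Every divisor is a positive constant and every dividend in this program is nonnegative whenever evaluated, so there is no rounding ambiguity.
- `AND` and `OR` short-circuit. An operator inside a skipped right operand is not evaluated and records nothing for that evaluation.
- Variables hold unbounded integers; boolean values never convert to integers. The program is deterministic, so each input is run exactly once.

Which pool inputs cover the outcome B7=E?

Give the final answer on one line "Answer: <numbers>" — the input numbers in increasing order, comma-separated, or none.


input #1 (d=2, h=0, w=5): covers B7=E
input #2 (d=1, h=0, w=3): covers B7=E
input #3 (d=3, h=4, w=5): misses B7=E
input #4 (d=1, h=3, w=5): misses B7=E
input #5 (d=0, h=3, w=4): misses B7=E
input #6 (d=0, h=4, w=4): misses B7=E
Answer: 1, 2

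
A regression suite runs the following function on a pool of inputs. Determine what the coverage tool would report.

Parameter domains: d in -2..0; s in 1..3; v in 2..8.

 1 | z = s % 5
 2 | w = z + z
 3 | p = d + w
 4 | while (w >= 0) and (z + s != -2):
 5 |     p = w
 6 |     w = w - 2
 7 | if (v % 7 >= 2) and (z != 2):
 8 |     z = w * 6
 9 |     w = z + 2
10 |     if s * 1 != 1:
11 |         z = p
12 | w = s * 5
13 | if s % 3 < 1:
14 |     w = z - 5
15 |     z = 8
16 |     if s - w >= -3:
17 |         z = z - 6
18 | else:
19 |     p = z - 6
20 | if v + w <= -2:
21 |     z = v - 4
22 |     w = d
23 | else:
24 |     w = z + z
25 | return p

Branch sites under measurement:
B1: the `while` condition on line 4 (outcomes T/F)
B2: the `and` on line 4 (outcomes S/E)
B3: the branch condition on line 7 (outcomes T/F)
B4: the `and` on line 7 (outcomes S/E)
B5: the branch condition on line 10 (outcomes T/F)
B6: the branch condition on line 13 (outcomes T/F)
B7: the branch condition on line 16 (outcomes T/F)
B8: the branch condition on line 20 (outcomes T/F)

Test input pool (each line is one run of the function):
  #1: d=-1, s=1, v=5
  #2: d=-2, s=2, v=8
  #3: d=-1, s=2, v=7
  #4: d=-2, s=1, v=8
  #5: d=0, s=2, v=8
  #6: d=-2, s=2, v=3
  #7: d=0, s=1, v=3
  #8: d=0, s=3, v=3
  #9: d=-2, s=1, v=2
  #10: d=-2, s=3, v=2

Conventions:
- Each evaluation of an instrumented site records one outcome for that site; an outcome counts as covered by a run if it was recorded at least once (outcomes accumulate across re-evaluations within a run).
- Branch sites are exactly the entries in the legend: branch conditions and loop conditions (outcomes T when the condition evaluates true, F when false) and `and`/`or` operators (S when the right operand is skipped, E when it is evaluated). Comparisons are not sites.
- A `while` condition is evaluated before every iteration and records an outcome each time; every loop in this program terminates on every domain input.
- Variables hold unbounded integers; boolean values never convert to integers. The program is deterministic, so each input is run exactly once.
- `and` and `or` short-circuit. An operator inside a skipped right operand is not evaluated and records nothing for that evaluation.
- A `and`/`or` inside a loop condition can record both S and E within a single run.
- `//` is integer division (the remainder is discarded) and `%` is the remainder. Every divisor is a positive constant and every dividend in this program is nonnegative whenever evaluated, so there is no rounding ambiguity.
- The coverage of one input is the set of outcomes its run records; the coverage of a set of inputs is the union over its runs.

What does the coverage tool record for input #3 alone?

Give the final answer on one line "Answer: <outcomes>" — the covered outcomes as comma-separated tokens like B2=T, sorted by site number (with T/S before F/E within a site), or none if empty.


Event log for input #3 (d=-1, s=2, v=7):
  B2->E, B1->T, B2->E, B1->T, B2->E, B1->T, B2->S, B1->F, B4->S, B3->F
  B6->F, B8->F
as a set, this run covers: B1=T, B1=F, B2=S, B2=E, B3=F, B4=S, B6=F, B8=F
Answer: B1=T, B1=F, B2=S, B2=E, B3=F, B4=S, B6=F, B8=F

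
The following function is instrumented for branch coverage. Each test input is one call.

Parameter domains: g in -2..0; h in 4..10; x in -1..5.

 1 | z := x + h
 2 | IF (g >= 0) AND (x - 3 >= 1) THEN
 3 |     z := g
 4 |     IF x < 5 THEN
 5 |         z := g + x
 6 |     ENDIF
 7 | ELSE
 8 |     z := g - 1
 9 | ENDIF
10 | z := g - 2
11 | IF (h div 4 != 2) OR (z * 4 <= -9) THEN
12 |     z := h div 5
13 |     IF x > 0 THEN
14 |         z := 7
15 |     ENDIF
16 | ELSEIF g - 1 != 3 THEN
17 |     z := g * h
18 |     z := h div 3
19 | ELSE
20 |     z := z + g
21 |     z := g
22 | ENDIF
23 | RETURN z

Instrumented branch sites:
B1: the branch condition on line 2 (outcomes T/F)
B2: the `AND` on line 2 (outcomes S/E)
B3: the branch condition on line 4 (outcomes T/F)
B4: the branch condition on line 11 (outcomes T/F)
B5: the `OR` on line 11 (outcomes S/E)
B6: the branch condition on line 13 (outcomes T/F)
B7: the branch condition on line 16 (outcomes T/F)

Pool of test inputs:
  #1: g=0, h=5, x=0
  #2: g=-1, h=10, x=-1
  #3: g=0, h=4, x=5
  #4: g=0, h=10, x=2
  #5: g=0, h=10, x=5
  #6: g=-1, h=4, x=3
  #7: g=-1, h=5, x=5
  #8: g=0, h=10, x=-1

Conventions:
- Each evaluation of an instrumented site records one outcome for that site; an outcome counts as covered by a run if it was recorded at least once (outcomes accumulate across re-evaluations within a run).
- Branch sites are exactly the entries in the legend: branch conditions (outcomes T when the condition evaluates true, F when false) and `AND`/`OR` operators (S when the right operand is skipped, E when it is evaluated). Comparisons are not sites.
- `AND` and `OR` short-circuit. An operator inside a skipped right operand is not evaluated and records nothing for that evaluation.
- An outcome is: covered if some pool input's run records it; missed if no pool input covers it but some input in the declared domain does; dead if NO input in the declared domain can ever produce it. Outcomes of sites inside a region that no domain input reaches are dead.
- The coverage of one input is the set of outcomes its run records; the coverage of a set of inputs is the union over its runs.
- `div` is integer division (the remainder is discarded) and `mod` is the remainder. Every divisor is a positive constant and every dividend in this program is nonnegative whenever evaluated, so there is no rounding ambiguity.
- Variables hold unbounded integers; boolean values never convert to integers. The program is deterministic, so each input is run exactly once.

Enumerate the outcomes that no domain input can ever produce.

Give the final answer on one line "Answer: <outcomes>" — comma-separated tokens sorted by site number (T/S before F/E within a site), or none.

running all 147 domain inputs and tallying outcomes:
  B7=F: zero occurrences over every domain input -> dead
  reachable outcomes have witnesses, e.g. B1=T (e.g. g=0, h=4, x=4), B1=F (e.g. g=-2, h=4, x=-1), B2=S (e.g. g=-2, h=4, x=-1), B2=E (e.g. g=0, h=4, x=-1)

Answer: B7=F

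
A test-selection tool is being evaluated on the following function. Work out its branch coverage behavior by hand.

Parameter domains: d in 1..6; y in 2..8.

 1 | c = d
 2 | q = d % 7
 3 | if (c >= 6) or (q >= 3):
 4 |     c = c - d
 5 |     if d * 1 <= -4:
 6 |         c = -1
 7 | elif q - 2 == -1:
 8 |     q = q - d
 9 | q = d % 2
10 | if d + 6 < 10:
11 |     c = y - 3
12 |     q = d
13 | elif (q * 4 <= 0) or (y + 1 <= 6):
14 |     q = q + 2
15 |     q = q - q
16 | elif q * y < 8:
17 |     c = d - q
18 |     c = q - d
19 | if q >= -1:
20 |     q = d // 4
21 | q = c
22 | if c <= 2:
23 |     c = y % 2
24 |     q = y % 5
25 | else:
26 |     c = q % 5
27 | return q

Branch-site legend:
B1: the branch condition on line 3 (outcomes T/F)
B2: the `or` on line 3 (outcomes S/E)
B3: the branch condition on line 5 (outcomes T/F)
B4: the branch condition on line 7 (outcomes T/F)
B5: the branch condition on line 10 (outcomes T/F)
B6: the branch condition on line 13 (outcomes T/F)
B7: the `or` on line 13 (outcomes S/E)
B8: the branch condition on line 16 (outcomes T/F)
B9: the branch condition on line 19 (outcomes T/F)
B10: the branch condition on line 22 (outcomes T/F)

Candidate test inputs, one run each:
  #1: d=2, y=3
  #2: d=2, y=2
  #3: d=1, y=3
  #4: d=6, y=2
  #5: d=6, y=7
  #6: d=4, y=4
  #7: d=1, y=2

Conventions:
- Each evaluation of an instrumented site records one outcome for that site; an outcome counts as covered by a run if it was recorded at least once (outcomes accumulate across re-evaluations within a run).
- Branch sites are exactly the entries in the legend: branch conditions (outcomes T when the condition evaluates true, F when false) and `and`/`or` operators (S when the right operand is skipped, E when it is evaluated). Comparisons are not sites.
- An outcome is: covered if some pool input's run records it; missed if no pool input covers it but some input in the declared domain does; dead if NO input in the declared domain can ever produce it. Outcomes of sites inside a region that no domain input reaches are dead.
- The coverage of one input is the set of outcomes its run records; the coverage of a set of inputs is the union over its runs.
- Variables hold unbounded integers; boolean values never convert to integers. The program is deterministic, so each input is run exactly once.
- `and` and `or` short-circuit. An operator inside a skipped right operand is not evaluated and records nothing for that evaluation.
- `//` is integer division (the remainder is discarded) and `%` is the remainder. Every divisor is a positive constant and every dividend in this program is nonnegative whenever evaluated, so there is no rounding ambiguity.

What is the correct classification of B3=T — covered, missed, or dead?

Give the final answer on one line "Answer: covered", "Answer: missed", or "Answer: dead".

no pool input records B3=T
checking all 42 inputs in the declared domain: B3=T is never recorded -> dead

Answer: dead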